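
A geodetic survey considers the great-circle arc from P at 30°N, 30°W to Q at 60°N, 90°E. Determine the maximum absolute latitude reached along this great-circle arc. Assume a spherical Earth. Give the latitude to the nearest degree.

The great circle lies in the plane with unit normal n̂ = (p₁ × p₂)/|p₁ × p₂|.
Here n̂_z ≈ +0.384; the vertex latitude is φ_max = arccos|n̂_z| ≈ 67.4°.

≈ 67°N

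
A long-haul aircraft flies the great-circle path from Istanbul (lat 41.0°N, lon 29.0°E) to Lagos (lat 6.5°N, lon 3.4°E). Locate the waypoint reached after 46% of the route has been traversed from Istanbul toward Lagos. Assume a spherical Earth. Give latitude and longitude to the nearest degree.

≈ lat 26°N, lon 15°E

Write both endpoints as unit vectors p₁, p₂ with components (cos φ cos λ, cos φ sin λ, sin φ).
The central angle between the endpoints is δ = arccos(p₁·p₂) ≈ 0.722 rad (41.4°).
Interpolate at f = 0.46 with slerp weights a = sin((1−f)δ)/sin δ ≈ 0.575, b = sin(fδ)/sin δ ≈ 0.493.
p = a·p₁ + b·p₂ ≈ (0.869, 0.239, 0.433); φ = arcsin(p_z) ≈ 25.67°, λ = atan2(p_y, p_x) ≈ 15.41°.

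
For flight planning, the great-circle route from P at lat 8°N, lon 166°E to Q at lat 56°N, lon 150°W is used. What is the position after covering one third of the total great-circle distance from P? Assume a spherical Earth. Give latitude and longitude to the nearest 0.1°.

≈ lat 25.4°N, lon 175.7°E

Convert each endpoint to a unit vector on the sphere (x = cos φ cos λ, y = cos φ sin λ, z = sin φ).
The central angle between the endpoints is δ = arccos(p₁·p₂) ≈ 1.031 rad (59.1°).
Interpolate at f = 1/3 with slerp weights a = sin((1−f)δ)/sin δ ≈ 0.740, b = sin(fδ)/sin δ ≈ 0.393.
p = a·p₁ + b·p₂ ≈ (-0.901, 0.067, 0.429); φ = arcsin(p_z) ≈ 25.38°, λ = atan2(p_y, p_x) ≈ 175.72°.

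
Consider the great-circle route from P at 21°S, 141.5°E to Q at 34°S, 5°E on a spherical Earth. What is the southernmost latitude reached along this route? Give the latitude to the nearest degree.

≈ 55°S

The great circle lies in the plane with unit normal n̂ = (p₁ × p₂)/|p₁ × p₂|.
Here n̂_z ≈ -0.571; the vertex latitude is φ_max = arccos|n̂_z| ≈ 55.2°.
Check via Clairaut: cos φ_max = |cos φ₁| · sin C = cos(21.0°)·sin(142.3°) ≈ 0.571, again giving ≈ 55.2°.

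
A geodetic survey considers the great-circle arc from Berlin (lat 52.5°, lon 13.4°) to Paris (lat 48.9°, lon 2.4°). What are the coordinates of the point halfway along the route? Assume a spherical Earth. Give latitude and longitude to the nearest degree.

Write both endpoints as unit vectors p₁, p₂ with components (cos φ cos λ, cos φ sin λ, sin φ).
The central angle between the endpoints is δ = arccos(p₁·p₂) ≈ 0.137 rad (7.8°).
Interpolate at f = 1/2 with slerp weights a = sin((1−f)δ)/sin δ ≈ 0.501, b = sin(fδ)/sin δ ≈ 0.501.
p = a·p₁ + b·p₂ ≈ (0.626, 0.085, 0.775); φ = arcsin(p_z) ≈ 50.83°, λ = atan2(p_y, p_x) ≈ 7.69°.

≈ lat 51°, lon 8°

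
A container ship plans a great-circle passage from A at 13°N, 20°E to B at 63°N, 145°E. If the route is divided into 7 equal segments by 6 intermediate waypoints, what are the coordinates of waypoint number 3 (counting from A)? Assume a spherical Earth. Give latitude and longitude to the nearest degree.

Write both endpoints as unit vectors p₁, p₂ with components (cos φ cos λ, cos φ sin λ, sin φ).
The central angle between the endpoints is δ = arccos(p₁·p₂) ≈ 1.624 rad (93.1°).
Interpolate at f = 3/7 with slerp weights a = sin((1−f)δ)/sin δ ≈ 0.802, b = sin(fδ)/sin δ ≈ 0.642.
p = a·p₁ + b·p₂ ≈ (0.495, 0.434, 0.752); φ = arcsin(p_z) ≈ 48.80°, λ = atan2(p_y, p_x) ≈ 41.26°.

≈ 49°N, 41°E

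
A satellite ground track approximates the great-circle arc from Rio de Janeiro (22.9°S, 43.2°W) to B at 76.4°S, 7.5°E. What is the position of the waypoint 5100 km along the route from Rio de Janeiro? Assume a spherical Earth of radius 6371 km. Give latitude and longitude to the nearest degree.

≈ 66°S, 21°W

Convert each endpoint to a unit vector on the sphere (x = cos φ cos λ, y = cos φ sin λ, z = sin φ).
The central angle between the endpoints is δ = arccos(p₁·p₂) ≈ 1.029 rad (59.0°). The total great-circle distance is δ·R ≈ 1.029 × 6371 ≈ 6558 km, so the target fraction is f = 5100/6558 ≈ 0.778.
Interpolate at f ≈ 0.778 with slerp weights a = sin((1−f)δ)/sin δ ≈ 0.265, b = sin(fδ)/sin δ ≈ 0.838.
p = a·p₁ + b·p₂ ≈ (0.373, -0.141, -0.917); φ = arcsin(p_z) ≈ -66.50°, λ = atan2(p_y, p_x) ≈ -20.74°.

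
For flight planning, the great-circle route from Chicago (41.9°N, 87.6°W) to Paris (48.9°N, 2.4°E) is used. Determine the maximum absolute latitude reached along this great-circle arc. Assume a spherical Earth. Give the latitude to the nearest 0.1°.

The great circle lies in the plane with unit normal n̂ = (p₁ × p₂)/|p₁ × p₂|.
Here n̂_z ≈ +0.566; the vertex latitude is φ_max = arccos|n̂_z| ≈ 55.5°.

≈ 55.5°N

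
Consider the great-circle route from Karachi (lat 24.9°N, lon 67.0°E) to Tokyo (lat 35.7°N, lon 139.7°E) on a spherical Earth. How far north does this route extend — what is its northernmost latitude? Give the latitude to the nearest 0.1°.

The great circle lies in the plane with unit normal n̂ = (p₁ × p₂)/|p₁ × p₂|.
Here n̂_z ≈ +0.794; the vertex latitude is φ_max = arccos|n̂_z| ≈ 37.4°.

≈ 37.4°N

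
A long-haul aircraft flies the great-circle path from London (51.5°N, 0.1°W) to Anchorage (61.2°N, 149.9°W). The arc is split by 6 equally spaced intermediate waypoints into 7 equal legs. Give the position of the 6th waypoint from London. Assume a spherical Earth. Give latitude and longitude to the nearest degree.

Write both endpoints as unit vectors p₁, p₂ with components (cos φ cos λ, cos φ sin λ, sin φ).
The central angle between the endpoints is δ = arccos(p₁·p₂) ≈ 1.130 rad (64.7°).
Interpolate at f = 6/7 with slerp weights a = sin((1−f)δ)/sin δ ≈ 0.178, b = sin(fδ)/sin δ ≈ 0.911.
p = a·p₁ + b·p₂ ≈ (-0.269, -0.220, 0.938); φ = arcsin(p_z) ≈ 69.65°, λ = atan2(p_y, p_x) ≈ -140.69°.

≈ (70°N, 141°W)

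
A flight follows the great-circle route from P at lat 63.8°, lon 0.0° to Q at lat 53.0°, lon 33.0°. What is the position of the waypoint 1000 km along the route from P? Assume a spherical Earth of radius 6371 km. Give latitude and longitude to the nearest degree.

≈ lat 60°, lon 17°

Write both endpoints as unit vectors p₁, p₂ with components (cos φ cos λ, cos φ sin λ, sin φ).
The central angle between the endpoints is δ = arccos(p₁·p₂) ≈ 0.350 rad (20.0°). The total great-circle distance is δ·R ≈ 0.350 × 6371 ≈ 2229 km, so the target fraction is f = 1000/2229 ≈ 0.449.
Interpolate at f ≈ 0.449 with slerp weights a = sin((1−f)δ)/sin δ ≈ 0.559, b = sin(fδ)/sin δ ≈ 0.456.
p = a·p₁ + b·p₂ ≈ (0.477, 0.149, 0.866); φ = arcsin(p_z) ≈ 60.00°, λ = atan2(p_y, p_x) ≈ 17.40°.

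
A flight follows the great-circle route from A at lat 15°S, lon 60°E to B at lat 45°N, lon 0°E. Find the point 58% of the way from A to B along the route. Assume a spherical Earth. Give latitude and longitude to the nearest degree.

≈ lat 22°N, lon 31°E

Write both endpoints as unit vectors p₁, p₂ with components (cos φ cos λ, cos φ sin λ, sin φ).
The central angle between the endpoints is δ = arccos(p₁·p₂) ≈ 1.412 rad (80.9°).
Interpolate at f = 0.58 with slerp weights a = sin((1−f)δ)/sin δ ≈ 0.566, b = sin(fδ)/sin δ ≈ 0.740.
p = a·p₁ + b·p₂ ≈ (0.796, 0.473, 0.377); φ = arcsin(p_z) ≈ 22.12°, λ = atan2(p_y, p_x) ≈ 30.73°.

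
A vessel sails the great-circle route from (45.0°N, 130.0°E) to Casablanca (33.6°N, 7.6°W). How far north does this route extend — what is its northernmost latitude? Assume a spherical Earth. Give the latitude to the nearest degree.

The great circle lies in the plane with unit normal n̂ = (p₁ × p₂)/|p₁ × p₂|.
Here n̂_z ≈ -0.398; the vertex latitude is φ_max = arccos|n̂_z| ≈ 66.6°.
Check via Clairaut: cos φ_max = |cos φ₁| · sin C = cos(45.0°)·sin(34.2°) ≈ 0.398, again giving ≈ 66.6°.

≈ 67°N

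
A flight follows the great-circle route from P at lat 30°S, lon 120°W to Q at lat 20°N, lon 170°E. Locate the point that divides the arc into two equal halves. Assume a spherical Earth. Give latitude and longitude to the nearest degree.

From cos δ = sin φ₁ sin φ₂ + cos φ₁ cos φ₂ cos Δλ, the central angle is δ ≈ 1.463 rad (83.8°).
Interpolate at f = 1/2 with slerp weights a = sin((1−f)δ)/sin δ ≈ 0.672, b = sin(fδ)/sin δ ≈ 0.672.
p = a·p₁ + b·p₂ ≈ (-0.913, -0.394, -0.106); φ = arcsin(p_z) ≈ -6.09°, λ = atan2(p_y, p_x) ≈ -156.64°.

≈ lat 6°S, lon 157°W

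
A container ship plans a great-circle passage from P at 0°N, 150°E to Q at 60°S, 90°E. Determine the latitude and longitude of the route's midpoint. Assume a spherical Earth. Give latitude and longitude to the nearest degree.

Write both endpoints as unit vectors p₁, p₂ with components (cos φ cos λ, cos φ sin λ, sin φ).
The central angle between the endpoints is δ = arccos(p₁·p₂) ≈ 1.318 rad (75.5°).
Interpolate at f = 1/2 with slerp weights a = sin((1−f)δ)/sin δ ≈ 0.632, b = sin(fδ)/sin δ ≈ 0.632.
p = a·p₁ + b·p₂ ≈ (-0.548, 0.632, -0.548); φ = arcsin(p_z) ≈ -33.21°, λ = atan2(p_y, p_x) ≈ 130.89°.

≈ 33°S, 131°E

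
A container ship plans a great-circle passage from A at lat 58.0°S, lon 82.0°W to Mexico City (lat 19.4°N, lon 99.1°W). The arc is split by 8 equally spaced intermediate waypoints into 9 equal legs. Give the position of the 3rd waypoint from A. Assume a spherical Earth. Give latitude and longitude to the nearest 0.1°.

The haversine formula gives a central angle δ ≈ 1.373 rad (78.7°) between the endpoints.
Interpolate at f = 3/9 with slerp weights a = sin((1−f)δ)/sin δ ≈ 0.809, b = sin(fδ)/sin δ ≈ 0.451.
p = a·p₁ + b·p₂ ≈ (-0.008, -0.844, -0.536); φ = arcsin(p_z) ≈ -32.42°, λ = atan2(p_y, p_x) ≈ -90.52°.

≈ lat 32.4°S, lon 90.5°W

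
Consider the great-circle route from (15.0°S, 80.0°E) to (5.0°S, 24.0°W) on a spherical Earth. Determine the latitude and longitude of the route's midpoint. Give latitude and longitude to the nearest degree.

The haversine formula gives a central angle δ ≈ 1.783 rad (102.1°) between the endpoints.
Interpolate at f = 1/2 with slerp weights a = sin((1−f)δ)/sin δ ≈ 0.796, b = sin(fδ)/sin δ ≈ 0.796.
p = a·p₁ + b·p₂ ≈ (0.858, 0.434, -0.275); φ = arcsin(p_z) ≈ -15.98°, λ = atan2(p_y, p_x) ≈ 26.87°.

≈ (16°S, 27°E)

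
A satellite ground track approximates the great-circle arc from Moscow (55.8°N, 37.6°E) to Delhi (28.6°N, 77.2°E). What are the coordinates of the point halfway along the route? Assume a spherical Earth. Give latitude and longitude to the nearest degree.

≈ 44°N, 62°E

Convert each endpoint to a unit vector on the sphere (x = cos φ cos λ, y = cos φ sin λ, z = sin φ).
The central angle between the endpoints is δ = arccos(p₁·p₂) ≈ 0.682 rad (39.1°).
Interpolate at f = 1/2 with slerp weights a = sin((1−f)δ)/sin δ ≈ 0.531, b = sin(fδ)/sin δ ≈ 0.531.
p = a·p₁ + b·p₂ ≈ (0.339, 0.636, 0.693); φ = arcsin(p_z) ≈ 43.85°, λ = atan2(p_y, p_x) ≈ 61.92°.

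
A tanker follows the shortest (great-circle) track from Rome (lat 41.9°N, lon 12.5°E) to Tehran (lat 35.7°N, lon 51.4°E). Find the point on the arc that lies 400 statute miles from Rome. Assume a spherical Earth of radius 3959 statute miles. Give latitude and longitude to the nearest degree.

≈ lat 42°N, lon 20°E

From cos δ = sin φ₁ sin φ₂ + cos φ₁ cos φ₂ cos Δλ, the central angle is δ ≈ 0.535 rad (30.7°). The total great-circle distance is δ·R ≈ 0.535 × 3959 ≈ 2119 mi, so the target fraction is f = 400/2119 ≈ 0.189.
Interpolate at f ≈ 0.189 with slerp weights a = sin((1−f)δ)/sin δ ≈ 0.825, b = sin(fδ)/sin δ ≈ 0.198.
p = a·p₁ + b·p₂ ≈ (0.700, 0.258, 0.666); φ = arcsin(p_z) ≈ 41.78°, λ = atan2(p_y, p_x) ≈ 20.27°.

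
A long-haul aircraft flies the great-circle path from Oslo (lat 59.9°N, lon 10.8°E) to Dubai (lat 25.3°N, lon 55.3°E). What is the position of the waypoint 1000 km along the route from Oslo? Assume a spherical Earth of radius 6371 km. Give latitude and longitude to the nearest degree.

Convert each endpoint to a unit vector on the sphere (x = cos φ cos λ, y = cos φ sin λ, z = sin φ).
The central angle between the endpoints is δ = arccos(p₁·p₂) ≈ 0.805 rad (46.1°). The total great-circle distance is δ·R ≈ 0.805 × 6371 ≈ 5129 km, so the target fraction is f = 1000/5129 ≈ 0.195.
Interpolate at f ≈ 0.195 with slerp weights a = sin((1−f)δ)/sin δ ≈ 0.837, b = sin(fδ)/sin δ ≈ 0.217.
p = a·p₁ + b·p₂ ≈ (0.524, 0.240, 0.817); φ = arcsin(p_z) ≈ 54.80°, λ = atan2(p_y, p_x) ≈ 24.59°.

≈ lat 55°N, lon 25°E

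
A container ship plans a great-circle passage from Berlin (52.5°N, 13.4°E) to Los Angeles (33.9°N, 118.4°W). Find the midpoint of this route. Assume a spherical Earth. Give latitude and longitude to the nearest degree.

Write both endpoints as unit vectors p₁, p₂ with components (cos φ cos λ, cos φ sin λ, sin φ).
The central angle between the endpoints is δ = arccos(p₁·p₂) ≈ 1.465 rad (83.9°).
Interpolate at f = 1/2 with slerp weights a = sin((1−f)δ)/sin δ ≈ 0.672, b = sin(fδ)/sin δ ≈ 0.672.
p = a·p₁ + b·p₂ ≈ (0.133, -0.396, 0.909); φ = arcsin(p_z) ≈ 65.31°, λ = atan2(p_y, p_x) ≈ -71.47°.

≈ (65°N, 71°W)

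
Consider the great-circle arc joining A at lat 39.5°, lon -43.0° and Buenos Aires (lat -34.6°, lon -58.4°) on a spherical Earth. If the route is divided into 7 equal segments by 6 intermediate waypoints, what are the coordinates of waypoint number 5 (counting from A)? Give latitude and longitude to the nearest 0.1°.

≈ lat -13.4°, lon -53.8°

Convert each endpoint to a unit vector on the sphere (x = cos φ cos λ, y = cos φ sin λ, z = sin φ).
The central angle between the endpoints is δ = arccos(p₁·p₂) ≈ 1.317 rad (75.5°).
Interpolate at f = 5/7 with slerp weights a = sin((1−f)δ)/sin δ ≈ 0.380, b = sin(fδ)/sin δ ≈ 0.835.
p = a·p₁ + b·p₂ ≈ (0.574, -0.785, -0.233); φ = arcsin(p_z) ≈ -13.45°, λ = atan2(p_y, p_x) ≈ -53.81°.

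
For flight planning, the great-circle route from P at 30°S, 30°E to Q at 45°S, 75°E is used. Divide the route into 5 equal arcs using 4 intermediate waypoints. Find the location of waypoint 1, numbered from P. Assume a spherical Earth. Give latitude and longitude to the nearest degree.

Write both endpoints as unit vectors p₁, p₂ with components (cos φ cos λ, cos φ sin λ, sin φ).
The central angle between the endpoints is δ = arccos(p₁·p₂) ≈ 0.666 rad (38.1°).
Interpolate at f = 1/5 with slerp weights a = sin((1−f)δ)/sin δ ≈ 0.822, b = sin(fδ)/sin δ ≈ 0.215.
p = a·p₁ + b·p₂ ≈ (0.656, 0.503, -0.563); φ = arcsin(p_z) ≈ -34.27°, λ = atan2(p_y, p_x) ≈ 37.47°.

≈ 34°S, 37°E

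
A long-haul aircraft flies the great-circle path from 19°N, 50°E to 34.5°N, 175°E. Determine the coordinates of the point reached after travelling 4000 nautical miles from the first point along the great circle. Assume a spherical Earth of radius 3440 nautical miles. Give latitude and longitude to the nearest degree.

From cos δ = sin φ₁ sin φ₂ + cos φ₁ cos φ₂ cos Δλ, the central angle is δ ≈ 1.836 rad (105.2°). The total great-circle distance is δ·R ≈ 1.836 × 3440 ≈ 6317 nmi, so the target fraction is f = 4000/6317 ≈ 0.633.
Interpolate at f ≈ 0.633 with slerp weights a = sin((1−f)δ)/sin δ ≈ 0.647, b = sin(fδ)/sin δ ≈ 0.951.
p = a·p₁ + b·p₂ ≈ (-0.388, 0.537, 0.749); φ = arcsin(p_z) ≈ 48.53°, λ = atan2(p_y, p_x) ≈ 125.87°.

≈ 49°N, 126°E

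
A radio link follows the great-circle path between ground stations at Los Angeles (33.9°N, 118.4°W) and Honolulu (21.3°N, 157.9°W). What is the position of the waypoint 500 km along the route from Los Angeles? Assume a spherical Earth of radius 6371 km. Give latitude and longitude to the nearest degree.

≈ 33°N, 124°W

Convert each endpoint to a unit vector on the sphere (x = cos φ cos λ, y = cos φ sin λ, z = sin φ).
The central angle between the endpoints is δ = arccos(p₁·p₂) ≈ 0.645 rad (36.9°). The total great-circle distance is δ·R ≈ 0.645 × 6371 ≈ 4107 km, so the target fraction is f = 500/4107 ≈ 0.122.
Interpolate at f ≈ 0.122 with slerp weights a = sin((1−f)δ)/sin δ ≈ 0.893, b = sin(fδ)/sin δ ≈ 0.130.
p = a·p₁ + b·p₂ ≈ (-0.465, -0.697, 0.545); φ = arcsin(p_z) ≈ 33.04°, λ = atan2(p_y, p_x) ≈ -123.69°.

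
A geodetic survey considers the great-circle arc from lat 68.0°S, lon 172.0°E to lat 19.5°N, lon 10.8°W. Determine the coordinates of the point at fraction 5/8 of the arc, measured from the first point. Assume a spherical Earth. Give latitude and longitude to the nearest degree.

From cos δ = sin φ₁ sin φ₂ + cos φ₁ cos φ₂ cos Δλ, the central angle is δ ≈ 2.295 rad (131.5°).
Interpolate at f = 5/8 with slerp weights a = sin((1−f)δ)/sin δ ≈ 1.012, b = sin(fδ)/sin δ ≈ 1.322.
p = a·p₁ + b·p₂ ≈ (0.849, -0.181, -0.497); φ = arcsin(p_z) ≈ -29.79°, λ = atan2(p_y, p_x) ≈ -12.02°.

≈ lat 30°S, lon 12°W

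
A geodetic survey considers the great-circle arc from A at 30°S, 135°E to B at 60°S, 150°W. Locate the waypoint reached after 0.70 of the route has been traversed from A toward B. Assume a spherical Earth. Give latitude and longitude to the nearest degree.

≈ 57°S, 178°E

From cos δ = sin φ₁ sin φ₂ + cos φ₁ cos φ₂ cos Δλ, the central angle is δ ≈ 0.994 rad (57.0°).
Interpolate at f = 0.70 with slerp weights a = sin((1−f)δ)/sin δ ≈ 0.351, b = sin(fδ)/sin δ ≈ 0.765.
p = a·p₁ + b·p₂ ≈ (-0.546, 0.023, -0.838); φ = arcsin(p_z) ≈ -56.89°, λ = atan2(p_y, p_x) ≈ 177.54°.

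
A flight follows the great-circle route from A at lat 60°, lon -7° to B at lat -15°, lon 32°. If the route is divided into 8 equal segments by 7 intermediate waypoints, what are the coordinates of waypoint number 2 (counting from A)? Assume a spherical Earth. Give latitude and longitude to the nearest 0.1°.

≈ lat 42.5°, lon 9.8°

Convert each endpoint to a unit vector on the sphere (x = cos φ cos λ, y = cos φ sin λ, z = sin φ).
The central angle between the endpoints is δ = arccos(p₁·p₂) ≈ 1.419 rad (81.3°).
Interpolate at f = 2/8 with slerp weights a = sin((1−f)δ)/sin δ ≈ 0.885, b = sin(fδ)/sin δ ≈ 0.351.
p = a·p₁ + b·p₂ ≈ (0.727, 0.126, 0.675); φ = arcsin(p_z) ≈ 42.46°, λ = atan2(p_y, p_x) ≈ 9.83°.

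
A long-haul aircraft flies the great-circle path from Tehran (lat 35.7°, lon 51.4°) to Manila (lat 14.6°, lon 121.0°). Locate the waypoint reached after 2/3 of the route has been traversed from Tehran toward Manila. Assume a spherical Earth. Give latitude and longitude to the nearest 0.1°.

≈ lat 25.4°, lon 100.9°

Write both endpoints as unit vectors p₁, p₂ with components (cos φ cos λ, cos φ sin λ, sin φ).
The central angle between the endpoints is δ = arccos(p₁·p₂) ≈ 1.136 rad (65.1°).
Interpolate at f = 2/3 with slerp weights a = sin((1−f)δ)/sin δ ≈ 0.408, b = sin(fδ)/sin δ ≈ 0.758.
p = a·p₁ + b·p₂ ≈ (-0.171, 0.887, 0.429); φ = arcsin(p_z) ≈ 25.39°, λ = atan2(p_y, p_x) ≈ 100.91°.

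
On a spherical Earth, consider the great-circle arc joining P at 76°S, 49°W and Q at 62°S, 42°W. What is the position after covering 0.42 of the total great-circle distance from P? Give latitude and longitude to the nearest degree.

≈ 70°S, 45°W

Convert each endpoint to a unit vector on the sphere (x = cos φ cos λ, y = cos φ sin λ, z = sin φ).
The central angle between the endpoints is δ = arccos(p₁·p₂) ≈ 0.248 rad (14.2°).
Interpolate at f = 0.42 with slerp weights a = sin((1−f)δ)/sin δ ≈ 0.584, b = sin(fδ)/sin δ ≈ 0.424.
p = a·p₁ + b·p₂ ≈ (0.240, -0.240, -0.941); φ = arcsin(p_z) ≈ -70.15°, λ = atan2(p_y, p_x) ≈ -44.91°.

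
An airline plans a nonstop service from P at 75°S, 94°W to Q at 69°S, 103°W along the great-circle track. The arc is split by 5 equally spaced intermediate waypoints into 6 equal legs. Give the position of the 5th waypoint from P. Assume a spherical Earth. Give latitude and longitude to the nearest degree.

≈ 70°S, 102°W

Write both endpoints as unit vectors p₁, p₂ with components (cos φ cos λ, cos φ sin λ, sin φ).
The central angle between the endpoints is δ = arccos(p₁·p₂) ≈ 0.115 rad (6.6°).
Interpolate at f = 5/6 with slerp weights a = sin((1−f)δ)/sin δ ≈ 0.167, b = sin(fδ)/sin δ ≈ 0.834.
p = a·p₁ + b·p₂ ≈ (-0.070, -0.334, -0.940); φ = arcsin(p_z) ≈ -70.03°, λ = atan2(p_y, p_x) ≈ -101.87°.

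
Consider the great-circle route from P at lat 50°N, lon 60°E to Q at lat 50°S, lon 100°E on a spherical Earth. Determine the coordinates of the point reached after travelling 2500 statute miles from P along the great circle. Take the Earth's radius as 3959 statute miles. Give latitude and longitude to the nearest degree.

≈ lat 16°N, lon 75°E

Write both endpoints as unit vectors p₁, p₂ with components (cos φ cos λ, cos φ sin λ, sin φ).
The central angle between the endpoints is δ = arccos(p₁·p₂) ≈ 1.845 rad (105.7°). The total great-circle distance is δ·R ≈ 1.845 × 3959 ≈ 7302 mi, so the target fraction is f = 2500/7302 ≈ 0.342.
Interpolate at f ≈ 0.342 with slerp weights a = sin((1−f)δ)/sin δ ≈ 0.973, b = sin(fδ)/sin δ ≈ 0.613.
p = a·p₁ + b·p₂ ≈ (0.244, 0.930, 0.276); φ = arcsin(p_z) ≈ 16.00°, λ = atan2(p_y, p_x) ≈ 75.28°.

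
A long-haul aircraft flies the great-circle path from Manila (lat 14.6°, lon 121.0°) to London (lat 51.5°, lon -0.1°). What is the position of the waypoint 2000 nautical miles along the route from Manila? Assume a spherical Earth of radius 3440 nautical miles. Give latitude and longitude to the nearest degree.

Write both endpoints as unit vectors p₁, p₂ with components (cos φ cos λ, cos φ sin λ, sin φ).
The central angle between the endpoints is δ = arccos(p₁·p₂) ≈ 1.685 rad (96.5°). The total great-circle distance is δ·R ≈ 1.685 × 3440 ≈ 5796 nmi, so the target fraction is f = 2000/5796 ≈ 0.345.
Interpolate at f ≈ 0.345 with slerp weights a = sin((1−f)δ)/sin δ ≈ 0.899, b = sin(fδ)/sin δ ≈ 0.553.
p = a·p₁ + b·p₂ ≈ (-0.104, 0.745, 0.659); φ = arcsin(p_z) ≈ 41.23°, λ = atan2(p_y, p_x) ≈ 97.93°.

≈ lat 41°, lon 98°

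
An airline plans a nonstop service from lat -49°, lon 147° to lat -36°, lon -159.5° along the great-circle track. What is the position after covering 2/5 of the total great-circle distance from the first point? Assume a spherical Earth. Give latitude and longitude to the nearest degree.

Write both endpoints as unit vectors p₁, p₂ with components (cos φ cos λ, cos φ sin λ, sin φ).
The central angle between the endpoints is δ = arccos(p₁·p₂) ≈ 0.709 rad (40.6°).
Interpolate at f = 2/5 with slerp weights a = sin((1−f)δ)/sin δ ≈ 0.634, b = sin(fδ)/sin δ ≈ 0.430.
p = a·p₁ + b·p₂ ≈ (-0.674, 0.105, -0.731); φ = arcsin(p_z) ≈ -46.96°, λ = atan2(p_y, p_x) ≈ 171.17°.

≈ lat -47°, lon 171°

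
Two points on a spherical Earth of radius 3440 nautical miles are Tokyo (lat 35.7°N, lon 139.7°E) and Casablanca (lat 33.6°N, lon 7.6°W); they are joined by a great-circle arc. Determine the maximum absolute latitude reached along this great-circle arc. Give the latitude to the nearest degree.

≈ 68°N

The great circle lies in the plane with unit normal n̂ = (p₁ × p₂)/|p₁ × p₂|.
Here n̂_z ≈ -0.377; the vertex latitude is φ_max = arccos|n̂_z| ≈ 67.9°.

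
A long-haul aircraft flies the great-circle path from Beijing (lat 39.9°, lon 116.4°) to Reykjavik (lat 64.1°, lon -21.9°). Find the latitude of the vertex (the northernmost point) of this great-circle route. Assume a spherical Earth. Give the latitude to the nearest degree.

≈ 76°

The great circle lies in the plane with unit normal n̂ = (p₁ × p₂)/|p₁ × p₂|.
Here n̂_z ≈ -0.236; the vertex latitude is φ_max = arccos|n̂_z| ≈ 76.4°.
Check via Clairaut: cos φ_max = |cos φ₁| · sin C = cos(39.9°)·sin(17.9°) ≈ 0.236, again giving ≈ 76.4°.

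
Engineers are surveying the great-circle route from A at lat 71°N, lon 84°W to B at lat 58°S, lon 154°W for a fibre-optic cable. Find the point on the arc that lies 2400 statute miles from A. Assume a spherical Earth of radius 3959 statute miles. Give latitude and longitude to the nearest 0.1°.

The haversine formula gives a central angle δ ≈ 2.408 rad (138.0°) between the endpoints. The total great-circle distance is δ·R ≈ 2.408 × 3959 ≈ 9534 mi, so the target fraction is f = 2400/9534 ≈ 0.252.
Interpolate at f ≈ 0.252 with slerp weights a = sin((1−f)δ)/sin δ ≈ 1.454, b = sin(fδ)/sin δ ≈ 0.851.
p = a·p₁ + b·p₂ ≈ (-0.356, -0.668, 0.653); φ = arcsin(p_z) ≈ 40.77°, λ = atan2(p_y, p_x) ≈ -118.03°.

≈ lat 40.8°N, lon 118.0°W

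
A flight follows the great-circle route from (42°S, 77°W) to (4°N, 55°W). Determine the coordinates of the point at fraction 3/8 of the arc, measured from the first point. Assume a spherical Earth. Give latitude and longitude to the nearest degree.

Write both endpoints as unit vectors p₁, p₂ with components (cos φ cos λ, cos φ sin λ, sin φ).
The central angle between the endpoints is δ = arccos(p₁·p₂) ≈ 0.875 rad (50.2°).
Interpolate at f = 3/8 with slerp weights a = sin((1−f)δ)/sin δ ≈ 0.678, b = sin(fδ)/sin δ ≈ 0.420.
p = a·p₁ + b·p₂ ≈ (0.354, -0.834, -0.424); φ = arcsin(p_z) ≈ -25.09°, λ = atan2(p_y, p_x) ≈ -67.02°.

≈ (25°S, 67°W)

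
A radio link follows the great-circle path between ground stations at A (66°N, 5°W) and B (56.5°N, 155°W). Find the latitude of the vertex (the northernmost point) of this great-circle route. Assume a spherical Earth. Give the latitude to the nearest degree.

The great circle lies in the plane with unit normal n̂ = (p₁ × p₂)/|p₁ × p₂|.
Here n̂_z ≈ -0.136; the vertex latitude is φ_max = arccos|n̂_z| ≈ 82.2°.
Check via Clairaut: cos φ_max = |cos φ₁| · sin C = cos(66.0°)·sin(19.6°) ≈ 0.136, again giving ≈ 82.2°.

≈ 82°N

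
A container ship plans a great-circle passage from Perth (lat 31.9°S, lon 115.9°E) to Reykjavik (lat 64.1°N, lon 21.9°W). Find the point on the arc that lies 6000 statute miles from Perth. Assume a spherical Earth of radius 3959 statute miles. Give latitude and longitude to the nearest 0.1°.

Convert each endpoint to a unit vector on the sphere (x = cos φ cos λ, y = cos φ sin λ, z = sin φ).
The central angle between the endpoints is δ = arccos(p₁·p₂) ≈ 2.419 rad (138.6°). The total great-circle distance is δ·R ≈ 2.419 × 3959 ≈ 9577 mi, so the target fraction is f = 6000/9577 ≈ 0.627.
Interpolate at f ≈ 0.627 with slerp weights a = sin((1−f)δ)/sin δ ≈ 1.188, b = sin(fδ)/sin δ ≈ 1.510.
p = a·p₁ + b·p₂ ≈ (0.171, 0.661, 0.730); φ = arcsin(p_z) ≈ 46.93°, λ = atan2(p_y, p_x) ≈ 75.46°.

≈ lat 46.9°N, lon 75.5°E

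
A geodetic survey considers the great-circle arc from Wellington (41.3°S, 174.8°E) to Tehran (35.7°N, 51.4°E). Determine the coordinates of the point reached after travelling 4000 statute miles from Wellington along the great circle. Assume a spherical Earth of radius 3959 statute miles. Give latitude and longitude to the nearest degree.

≈ 13°S, 117°E

Write both endpoints as unit vectors p₁, p₂ with components (cos φ cos λ, cos φ sin λ, sin φ).
The central angle between the endpoints is δ = arccos(p₁·p₂) ≈ 2.376 rad (136.1°). The total great-circle distance is δ·R ≈ 2.376 × 3959 ≈ 9407 mi, so the target fraction is f = 4000/9407 ≈ 0.425.
Interpolate at f ≈ 0.425 with slerp weights a = sin((1−f)δ)/sin δ ≈ 1.413, b = sin(fδ)/sin δ ≈ 1.222.
p = a·p₁ + b·p₂ ≈ (-0.438, 0.872, -0.219); φ = arcsin(p_z) ≈ -12.66°, λ = atan2(p_y, p_x) ≈ 116.66°.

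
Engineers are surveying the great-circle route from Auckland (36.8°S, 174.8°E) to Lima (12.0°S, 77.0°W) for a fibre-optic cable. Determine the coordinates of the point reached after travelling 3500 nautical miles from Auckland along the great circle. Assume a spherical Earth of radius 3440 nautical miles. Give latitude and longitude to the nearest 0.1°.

≈ 33.7°S, 112.1°W

From cos δ = sin φ₁ sin φ₂ + cos φ₁ cos φ₂ cos Δλ, the central angle is δ ≈ 1.691 rad (96.9°). The total great-circle distance is δ·R ≈ 1.691 × 3440 ≈ 5818 nmi, so the target fraction is f = 3500/5818 ≈ 0.602.
Interpolate at f ≈ 0.602 with slerp weights a = sin((1−f)δ)/sin δ ≈ 0.628, b = sin(fδ)/sin δ ≈ 0.857.
p = a·p₁ + b·p₂ ≈ (-0.313, -0.771, -0.555); φ = arcsin(p_z) ≈ -33.69°, λ = atan2(p_y, p_x) ≈ -112.07°.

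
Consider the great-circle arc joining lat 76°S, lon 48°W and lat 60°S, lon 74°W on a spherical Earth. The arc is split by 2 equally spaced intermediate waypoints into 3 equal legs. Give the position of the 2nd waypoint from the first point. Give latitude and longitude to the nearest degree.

Write both endpoints as unit vectors p₁, p₂ with components (cos φ cos λ, cos φ sin λ, sin φ).
The central angle between the endpoints is δ = arccos(p₁·p₂) ≈ 0.321 rad (18.4°).
Interpolate at f = 2/3 with slerp weights a = sin((1−f)δ)/sin δ ≈ 0.338, b = sin(fδ)/sin δ ≈ 0.673.
p = a·p₁ + b·p₂ ≈ (0.148, -0.384, -0.911); φ = arcsin(p_z) ≈ -65.69°, λ = atan2(p_y, p_x) ≈ -69.00°.

≈ lat 66°S, lon 69°W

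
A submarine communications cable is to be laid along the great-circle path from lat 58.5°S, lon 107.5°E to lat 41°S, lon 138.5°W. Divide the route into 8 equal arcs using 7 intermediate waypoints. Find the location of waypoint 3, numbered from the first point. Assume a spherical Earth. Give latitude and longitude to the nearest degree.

≈ lat 67°S, lon 161°E

Write both endpoints as unit vectors p₁, p₂ with components (cos φ cos λ, cos φ sin λ, sin φ).
The central angle between the endpoints is δ = arccos(p₁·p₂) ≈ 1.160 rad (66.5°).
Interpolate at f = 3/8 with slerp weights a = sin((1−f)δ)/sin δ ≈ 0.723, b = sin(fδ)/sin δ ≈ 0.460.
p = a·p₁ + b·p₂ ≈ (-0.374, 0.131, -0.918); φ = arcsin(p_z) ≈ -66.69°, λ = atan2(p_y, p_x) ≈ 160.73°.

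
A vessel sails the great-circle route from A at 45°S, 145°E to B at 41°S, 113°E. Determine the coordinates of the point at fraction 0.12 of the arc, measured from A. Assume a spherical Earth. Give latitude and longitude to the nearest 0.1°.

From cos δ = sin φ₁ sin φ₂ + cos φ₁ cos φ₂ cos Δλ, the central angle is δ ≈ 0.412 rad (23.6°).
Interpolate at f = 0.12 with slerp weights a = sin((1−f)δ)/sin δ ≈ 0.886, b = sin(fδ)/sin δ ≈ 0.123.
p = a·p₁ + b·p₂ ≈ (-0.549, 0.445, -0.707); φ = arcsin(p_z) ≈ -45.01°, λ = atan2(p_y, p_x) ≈ 141.00°.

≈ 45.0°S, 141.0°E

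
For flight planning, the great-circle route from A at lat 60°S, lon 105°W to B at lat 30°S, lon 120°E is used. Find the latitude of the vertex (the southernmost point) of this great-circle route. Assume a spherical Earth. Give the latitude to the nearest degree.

≈ 72°S

The great circle lies in the plane with unit normal n̂ = (p₁ × p₂)/|p₁ × p₂|.
Here n̂_z ≈ -0.309; the vertex latitude is φ_max = arccos|n̂_z| ≈ 72.0°.
Check via Clairaut: cos φ_max = |cos φ₁| · sin C = cos(60.0°)·sin(141.9°) ≈ 0.309, again giving ≈ 72.0°.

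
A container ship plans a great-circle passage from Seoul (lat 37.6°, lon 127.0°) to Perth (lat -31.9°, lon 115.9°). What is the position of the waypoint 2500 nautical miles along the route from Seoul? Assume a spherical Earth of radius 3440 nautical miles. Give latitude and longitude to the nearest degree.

From cos δ = sin φ₁ sin φ₂ + cos φ₁ cos φ₂ cos Δλ, the central angle is δ ≈ 1.226 rad (70.3°). The total great-circle distance is δ·R ≈ 1.226 × 3440 ≈ 4219 nmi, so the target fraction is f = 2500/4219 ≈ 0.593.
Interpolate at f ≈ 0.593 with slerp weights a = sin((1−f)δ)/sin δ ≈ 0.509, b = sin(fδ)/sin δ ≈ 0.706.
p = a·p₁ + b·p₂ ≈ (-0.504, 0.861, -0.062); φ = arcsin(p_z) ≈ -3.58°, λ = atan2(p_y, p_x) ≈ 120.36°.

≈ lat -4°, lon 120°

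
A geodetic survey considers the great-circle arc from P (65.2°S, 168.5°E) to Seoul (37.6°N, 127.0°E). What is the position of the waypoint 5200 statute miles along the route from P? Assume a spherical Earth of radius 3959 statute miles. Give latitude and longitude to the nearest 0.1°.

From cos δ = sin φ₁ sin φ₂ + cos φ₁ cos φ₂ cos Δλ, the central angle is δ ≈ 1.881 rad (107.8°). The total great-circle distance is δ·R ≈ 1.881 × 3959 ≈ 7446 mi, so the target fraction is f = 5200/7446 ≈ 0.698.
Interpolate at f ≈ 0.698 with slerp weights a = sin((1−f)δ)/sin δ ≈ 0.564, b = sin(fδ)/sin δ ≈ 1.015.
p = a·p₁ + b·p₂ ≈ (-0.716, 0.690, 0.107); φ = arcsin(p_z) ≈ 6.17°, λ = atan2(p_y, p_x) ≈ 136.07°.

≈ (6.2°N, 136.1°E)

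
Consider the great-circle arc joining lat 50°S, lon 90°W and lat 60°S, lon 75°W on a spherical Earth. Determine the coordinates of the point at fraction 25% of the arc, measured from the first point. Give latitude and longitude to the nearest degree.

≈ lat 53°S, lon 87°W

Convert each endpoint to a unit vector on the sphere (x = cos φ cos λ, y = cos φ sin λ, z = sin φ).
The central angle between the endpoints is δ = arccos(p₁·p₂) ≈ 0.229 rad (13.1°).
Interpolate at f = 0.25 with slerp weights a = sin((1−f)δ)/sin δ ≈ 0.753, b = sin(fδ)/sin δ ≈ 0.252.
p = a·p₁ + b·p₂ ≈ (0.033, -0.606, -0.795); φ = arcsin(p_z) ≈ -52.66°, λ = atan2(p_y, p_x) ≈ -86.92°.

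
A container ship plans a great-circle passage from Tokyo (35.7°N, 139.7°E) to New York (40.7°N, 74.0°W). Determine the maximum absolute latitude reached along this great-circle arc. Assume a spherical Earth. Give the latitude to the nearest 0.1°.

≈ 69.8°N

The great circle lies in the plane with unit normal n̂ = (p₁ × p₂)/|p₁ × p₂|.
Here n̂_z ≈ +0.345; the vertex latitude is φ_max = arccos|n̂_z| ≈ 69.8°.
Check via Clairaut: cos φ_max = |cos φ₁| · sin C = cos(35.7°)·sin(25.1°) ≈ 0.345, again giving ≈ 69.8°.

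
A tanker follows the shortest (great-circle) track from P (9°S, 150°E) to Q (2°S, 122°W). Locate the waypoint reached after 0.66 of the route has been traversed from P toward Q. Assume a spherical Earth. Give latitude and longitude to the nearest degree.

From cos δ = sin φ₁ sin φ₂ + cos φ₁ cos φ₂ cos Δλ, the central angle is δ ≈ 1.531 rad (87.7°).
Interpolate at f = 0.66 with slerp weights a = sin((1−f)δ)/sin δ ≈ 0.498, b = sin(fδ)/sin δ ≈ 0.848.
p = a·p₁ + b·p₂ ≈ (-0.875, -0.473, -0.107); φ = arcsin(p_z) ≈ -6.17°, λ = atan2(p_y, p_x) ≈ -151.61°.

≈ (6°S, 152°W)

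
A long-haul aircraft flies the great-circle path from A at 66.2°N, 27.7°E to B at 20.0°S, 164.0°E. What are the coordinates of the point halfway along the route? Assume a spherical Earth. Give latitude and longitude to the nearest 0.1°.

≈ 39.1°N, 140.7°E

Convert each endpoint to a unit vector on the sphere (x = cos φ cos λ, y = cos φ sin λ, z = sin φ).
The central angle between the endpoints is δ = arccos(p₁·p₂) ≈ 2.198 rad (126.0°).
Interpolate at f = 1/2 with slerp weights a = sin((1−f)δ)/sin δ ≈ 1.100, b = sin(fδ)/sin δ ≈ 1.100.
p = a·p₁ + b·p₂ ≈ (-0.601, 0.491, 0.630); φ = arcsin(p_z) ≈ 39.08°, λ = atan2(p_y, p_x) ≈ 140.72°.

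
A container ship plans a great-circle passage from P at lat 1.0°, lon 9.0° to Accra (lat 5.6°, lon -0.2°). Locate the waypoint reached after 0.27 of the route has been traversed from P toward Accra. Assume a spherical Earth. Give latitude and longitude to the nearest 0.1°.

Convert each endpoint to a unit vector on the sphere (x = cos φ cos λ, y = cos φ sin λ, z = sin φ).
The central angle between the endpoints is δ = arccos(p₁·p₂) ≈ 0.179 rad (10.3°).
Interpolate at f = 0.27 with slerp weights a = sin((1−f)δ)/sin δ ≈ 0.732, b = sin(fδ)/sin δ ≈ 0.271.
p = a·p₁ + b·p₂ ≈ (0.993, 0.114, 0.039); φ = arcsin(p_z) ≈ 2.25°, λ = atan2(p_y, p_x) ≈ 6.52°.

≈ lat 2.2°, lon 6.5°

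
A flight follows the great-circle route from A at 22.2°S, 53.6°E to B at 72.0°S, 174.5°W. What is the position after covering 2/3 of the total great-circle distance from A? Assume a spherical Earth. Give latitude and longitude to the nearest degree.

From cos δ = sin φ₁ sin φ₂ + cos φ₁ cos φ₂ cos Δλ, the central angle is δ ≈ 1.402 rad (80.3°).
Interpolate at f = 2/3 with slerp weights a = sin((1−f)δ)/sin δ ≈ 0.457, b = sin(fδ)/sin δ ≈ 0.816.
p = a·p₁ + b·p₂ ≈ (0.000, 0.316, -0.949); φ = arcsin(p_z) ≈ -71.56°, λ = atan2(p_y, p_x) ≈ 89.99°.

≈ 72°S, 90°E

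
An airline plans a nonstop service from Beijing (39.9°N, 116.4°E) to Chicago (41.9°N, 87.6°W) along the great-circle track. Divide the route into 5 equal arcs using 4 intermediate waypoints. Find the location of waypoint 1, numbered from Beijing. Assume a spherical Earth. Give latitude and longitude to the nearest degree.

The haversine formula gives a central angle δ ≈ 1.664 rad (95.4°) between the endpoints.
Interpolate at f = 1/5 with slerp weights a = sin((1−f)δ)/sin δ ≈ 0.976, b = sin(fδ)/sin δ ≈ 0.328.
p = a·p₁ + b·p₂ ≈ (-0.323, 0.426, 0.845); φ = arcsin(p_z) ≈ 57.68°, λ = atan2(p_y, p_x) ≈ 127.11°.

≈ (58°N, 127°E)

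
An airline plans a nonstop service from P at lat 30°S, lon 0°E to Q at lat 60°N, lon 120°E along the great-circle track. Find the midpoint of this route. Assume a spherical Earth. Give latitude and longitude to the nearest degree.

Write both endpoints as unit vectors p₁, p₂ with components (cos φ cos λ, cos φ sin λ, sin φ).
The central angle between the endpoints is δ = arccos(p₁·p₂) ≈ 2.278 rad (130.5°).
Interpolate at f = 1/2 with slerp weights a = sin((1−f)δ)/sin δ ≈ 1.194, b = sin(fδ)/sin δ ≈ 1.194.
p = a·p₁ + b·p₂ ≈ (0.736, 0.517, 0.437); φ = arcsin(p_z) ≈ 25.92°, λ = atan2(p_y, p_x) ≈ 35.10°.

≈ lat 26°N, lon 35°E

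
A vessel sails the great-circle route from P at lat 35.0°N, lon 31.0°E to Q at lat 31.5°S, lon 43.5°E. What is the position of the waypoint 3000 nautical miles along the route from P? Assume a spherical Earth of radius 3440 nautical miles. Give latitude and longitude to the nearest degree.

The haversine formula gives a central angle δ ≈ 1.179 rad (67.5°) between the endpoints. The total great-circle distance is δ·R ≈ 1.179 × 3440 ≈ 4054 nmi, so the target fraction is f = 3000/4054 ≈ 0.740.
Interpolate at f ≈ 0.740 with slerp weights a = sin((1−f)δ)/sin δ ≈ 0.327, b = sin(fδ)/sin δ ≈ 0.829.
p = a·p₁ + b·p₂ ≈ (0.742, 0.624, -0.246); φ = arcsin(p_z) ≈ -14.22°, λ = atan2(p_y, p_x) ≈ 40.08°.

≈ lat 14°S, lon 40°E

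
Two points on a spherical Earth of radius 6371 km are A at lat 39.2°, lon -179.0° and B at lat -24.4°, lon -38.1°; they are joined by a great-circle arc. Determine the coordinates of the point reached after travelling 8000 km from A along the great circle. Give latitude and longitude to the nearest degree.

The haversine formula gives a central angle δ ≈ 2.513 rad (144.0°) between the endpoints. The total great-circle distance is δ·R ≈ 2.513 × 6371 ≈ 16009 km, so the target fraction is f = 8000/16009 ≈ 0.500.
Interpolate at f ≈ 0.500 with slerp weights a = sin((1−f)δ)/sin δ ≈ 1.617, b = sin(fδ)/sin δ ≈ 1.617.
p = a·p₁ + b·p₂ ≈ (-0.095, -0.930, 0.354); φ = arcsin(p_z) ≈ 20.76°, λ = atan2(p_y, p_x) ≈ -95.81°.

≈ lat 21°, lon -96°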